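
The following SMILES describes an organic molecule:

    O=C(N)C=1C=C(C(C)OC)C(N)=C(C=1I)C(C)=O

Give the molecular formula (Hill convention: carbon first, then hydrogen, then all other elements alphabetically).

Walk through each heavy atom and fill implicit hydrogens from standard valence (C 4, N 3, O 2, S 2, halogen 1):
  atom 1: O, bond orders sum to 2 (valence 2) → 0 H
  atom 2: C, bond orders sum to 4 (valence 4) → 0 H
  atom 3: N, bond orders sum to 1 (valence 3) → 2 H
  atom 4: C, bond orders sum to 4 (valence 4) → 0 H
  atom 5: C, bond orders sum to 3 (valence 4) → 1 H
  atom 6: C, bond orders sum to 4 (valence 4) → 0 H
  atom 7: C, bond orders sum to 3 (valence 4) → 1 H
  atom 8: C, bond orders sum to 1 (valence 4) → 3 H
  atom 9: O, bond orders sum to 2 (valence 2) → 0 H
  atom 10: C, bond orders sum to 1 (valence 4) → 3 H
  atom 11: C, bond orders sum to 4 (valence 4) → 0 H
  atom 12: N, bond orders sum to 1 (valence 3) → 2 H
  atom 13: C, bond orders sum to 4 (valence 4) → 0 H
  atom 14: C, bond orders sum to 4 (valence 4) → 0 H
  atom 15: I (halogen, monovalent) → 0 H
  atom 16: C, bond orders sum to 4 (valence 4) → 0 H
  atom 17: C, bond orders sum to 1 (valence 4) → 3 H
  atom 18: O, bond orders sum to 2 (valence 2) → 0 H
Totals → C:12, H:15, I:1, N:2, O:3.
In Hill order: C12H15IN2O3.

C12H15IN2O3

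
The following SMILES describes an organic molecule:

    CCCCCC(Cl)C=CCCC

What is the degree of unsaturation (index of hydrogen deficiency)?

Degree of unsaturation = (number of rings) + (number of π bonds).
Ring closures in the SMILES: 0.
π bonds: 1 double bond (each 1 DoU) → 1 DoU from unsaturation.
Total DoU = 0 + 1 = 1.

1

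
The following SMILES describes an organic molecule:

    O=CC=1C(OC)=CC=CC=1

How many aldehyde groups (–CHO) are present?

The aldehyde motif appears at heavy-atom position 2 in the SMILES.
Other groups present: 1 ether.
Aldehyde count: 1.

1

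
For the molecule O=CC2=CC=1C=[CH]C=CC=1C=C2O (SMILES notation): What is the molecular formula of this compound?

Walk through each heavy atom and fill implicit hydrogens from standard valence (C 4, N 3, O 2, S 2, halogen 1):
  atom 1: O, bond orders sum to 2 (valence 2) → 0 H
  atom 2: C, bond orders sum to 3 (valence 4) → 1 H
  atom 3: C, bond orders sum to 4 (valence 4) → 0 H
  atom 4: C, bond orders sum to 3 (valence 4) → 1 H
  atom 5: C, bond orders sum to 4 (valence 4) → 0 H
  atom 6: C, bond orders sum to 3 (valence 4) → 1 H
  atom 7: C with explicit H count 1
  atom 8: C, bond orders sum to 3 (valence 4) → 1 H
  atom 9: C, bond orders sum to 3 (valence 4) → 1 H
  atom 10: C, bond orders sum to 4 (valence 4) → 0 H
  atom 11: C, bond orders sum to 3 (valence 4) → 1 H
  atom 12: C, bond orders sum to 4 (valence 4) → 0 H
  atom 13: O, bond orders sum to 1 (valence 2) → 1 H
Totals → C:11, H:8, O:2.

C11H8O2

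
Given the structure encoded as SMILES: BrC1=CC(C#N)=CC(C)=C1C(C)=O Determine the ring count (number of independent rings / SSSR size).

1

In SMILES, each pair of matching ring-closure digits denotes one ring-closing bond; the number of such bonds equals the number of independent rings.
Ring-closure bonds here: 1.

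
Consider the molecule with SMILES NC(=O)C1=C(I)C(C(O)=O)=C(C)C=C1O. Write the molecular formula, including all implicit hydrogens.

C9H8INO4

Walk through each heavy atom and fill implicit hydrogens from standard valence (C 4, N 3, O 2, S 2, halogen 1):
  atom 1: N, bond orders sum to 1 (valence 3) → 2 H
  atom 2: C, bond orders sum to 4 (valence 4) → 0 H
  atom 3: O, bond orders sum to 2 (valence 2) → 0 H
  atom 4: C, bond orders sum to 4 (valence 4) → 0 H
  atom 5: C, bond orders sum to 4 (valence 4) → 0 H
  atom 6: I (halogen, monovalent) → 0 H
  atom 7: C, bond orders sum to 4 (valence 4) → 0 H
  atom 8: C, bond orders sum to 4 (valence 4) → 0 H
  atom 9: O, bond orders sum to 1 (valence 2) → 1 H
  atom 10: O, bond orders sum to 2 (valence 2) → 0 H
  atom 11: C, bond orders sum to 4 (valence 4) → 0 H
  atom 12: C, bond orders sum to 1 (valence 4) → 3 H
  atom 13: C, bond orders sum to 3 (valence 4) → 1 H
  atom 14: C, bond orders sum to 4 (valence 4) → 0 H
  atom 15: O, bond orders sum to 1 (valence 2) → 1 H
Totals → C:9, H:8, I:1, N:1, O:4.
In Hill order: C9H8INO4.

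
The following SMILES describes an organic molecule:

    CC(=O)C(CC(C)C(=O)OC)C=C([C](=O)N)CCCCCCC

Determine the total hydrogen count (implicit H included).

Walk through each heavy atom and fill implicit hydrogens from standard valence (C 4, N 3, O 2, S 2, halogen 1):
  atom 1: C, bond orders sum to 1 (valence 4) → 3 H
  atom 2: C, bond orders sum to 4 (valence 4) → 0 H
  atom 3: O, bond orders sum to 2 (valence 2) → 0 H
  atom 4: C, bond orders sum to 3 (valence 4) → 1 H
  atom 5: C, bond orders sum to 2 (valence 4) → 2 H
  atom 6: C, bond orders sum to 3 (valence 4) → 1 H
  atom 7: C, bond orders sum to 1 (valence 4) → 3 H
  atom 8: C, bond orders sum to 4 (valence 4) → 0 H
  atom 9: O, bond orders sum to 2 (valence 2) → 0 H
  atom 10: O, bond orders sum to 2 (valence 2) → 0 H
  atom 11: C, bond orders sum to 1 (valence 4) → 3 H
  atom 12: C, bond orders sum to 3 (valence 4) → 1 H
  atom 13: C, bond orders sum to 4 (valence 4) → 0 H
  atom 14: C with explicit H count 0
  atom 15: O, bond orders sum to 2 (valence 2) → 0 H
  atom 16: N, bond orders sum to 1 (valence 3) → 2 H
  atom 17: C, bond orders sum to 2 (valence 4) → 2 H
  atom 18: C, bond orders sum to 2 (valence 4) → 2 H
  atom 19: C, bond orders sum to 2 (valence 4) → 2 H
  atom 20: C, bond orders sum to 2 (valence 4) → 2 H
  atom 21: C, bond orders sum to 2 (valence 4) → 2 H
  atom 22: C, bond orders sum to 2 (valence 4) → 2 H
  atom 23: C, bond orders sum to 1 (valence 4) → 3 H
Total hydrogens: 31.

31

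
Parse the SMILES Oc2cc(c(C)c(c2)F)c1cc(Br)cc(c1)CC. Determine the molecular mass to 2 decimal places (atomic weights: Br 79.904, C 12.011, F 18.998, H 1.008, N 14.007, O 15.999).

309.18 g/mol

First, the molecular formula is C15H14BrFO (counting implicit H from valence).
  Br: 1 × 79.904 = 79.904
  C: 15 × 12.011 = 180.165
  F: 1 × 18.998 = 18.998
  H: 14 × 1.008 = 14.112
  O: 1 × 15.999 = 15.999
Sum: 1×79.904 + 15×12.011 + 1×18.998 + 14×1.008 + 1×15.999 = 309.178 → 309.18 g/mol.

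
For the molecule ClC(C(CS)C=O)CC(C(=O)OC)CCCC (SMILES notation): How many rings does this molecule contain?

In SMILES, each pair of matching ring-closure digits denotes one ring-closing bond; the number of such bonds equals the number of independent rings.
Ring-closure bonds here: 0.

0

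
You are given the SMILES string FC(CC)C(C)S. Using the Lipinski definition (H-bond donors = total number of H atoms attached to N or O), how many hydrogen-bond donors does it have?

0

Donors: find every N or O and count the H atoms it carries.
  (no N or O atoms present)
Lipinski HBD = 0.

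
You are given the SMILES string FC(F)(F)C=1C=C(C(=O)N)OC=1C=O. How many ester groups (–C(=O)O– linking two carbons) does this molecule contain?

Scan the SMILES for the ester motif — none present.
Groups that are present: 1 aldehyde, 1 amide.

0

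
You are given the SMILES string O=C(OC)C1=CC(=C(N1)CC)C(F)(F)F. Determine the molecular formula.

C9H10F3NO2

Walk through each heavy atom and fill implicit hydrogens from standard valence (C 4, N 3, O 2, S 2, halogen 1):
  atom 1: O, bond orders sum to 2 (valence 2) → 0 H
  atom 2: C, bond orders sum to 4 (valence 4) → 0 H
  atom 3: O, bond orders sum to 2 (valence 2) → 0 H
  atom 4: C, bond orders sum to 1 (valence 4) → 3 H
  atom 5: C, bond orders sum to 4 (valence 4) → 0 H
  atom 6: C, bond orders sum to 3 (valence 4) → 1 H
  atom 7: C, bond orders sum to 4 (valence 4) → 0 H
  atom 8: C, bond orders sum to 4 (valence 4) → 0 H
  atom 9: N, bond orders sum to 2 (valence 3) → 1 H
  atom 10: C, bond orders sum to 2 (valence 4) → 2 H
  atom 11: C, bond orders sum to 1 (valence 4) → 3 H
  atom 12: C, bond orders sum to 4 (valence 4) → 0 H
  atom 13: F (halogen, monovalent) → 0 H
  atom 14: F (halogen, monovalent) → 0 H
  atom 15: F (halogen, monovalent) → 0 H
Totals → C:9, H:10, F:3, N:1, O:2.
In Hill order: C9H10F3NO2.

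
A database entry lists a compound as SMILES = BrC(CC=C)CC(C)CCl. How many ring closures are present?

In SMILES, each pair of matching ring-closure digits denotes one ring-closing bond; the number of such bonds equals the number of independent rings.
Ring-closure bonds here: 0.

0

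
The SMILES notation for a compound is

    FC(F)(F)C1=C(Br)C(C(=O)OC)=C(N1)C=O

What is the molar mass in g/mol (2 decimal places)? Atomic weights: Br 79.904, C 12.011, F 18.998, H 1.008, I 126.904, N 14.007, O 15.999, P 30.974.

300.03 g/mol

First, the molecular formula is C8H5BrF3NO3 (counting implicit H from valence).
  Br: 1 × 79.904 = 79.904
  C: 8 × 12.011 = 96.088
  F: 3 × 18.998 = 56.994
  H: 5 × 1.008 = 5.040
  N: 1 × 14.007 = 14.007
  O: 3 × 15.999 = 47.997
Sum: 1×79.904 + 8×12.011 + 3×18.998 + 5×1.008 + 1×14.007 + 3×15.999 = 300.030 → 300.03 g/mol.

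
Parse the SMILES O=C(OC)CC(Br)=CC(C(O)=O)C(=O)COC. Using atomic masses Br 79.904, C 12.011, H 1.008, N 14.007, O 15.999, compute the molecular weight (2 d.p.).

First, the molecular formula is C10H13BrO6 (counting implicit H from valence).
  Br: 1 × 79.904 = 79.904
  C: 10 × 12.011 = 120.110
  H: 13 × 1.008 = 13.104
  O: 6 × 15.999 = 95.994
Sum: 1×79.904 + 10×12.011 + 13×1.008 + 6×15.999 = 309.112 → 309.11 g/mol.

309.11 g/mol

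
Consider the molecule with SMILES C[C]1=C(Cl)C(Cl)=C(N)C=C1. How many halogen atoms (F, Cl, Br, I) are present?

Halogen atoms appear at heavy-atom positions 4, 6 (2×Cl).
Other groups present: 1 primary amine.
Halogen count: 2.

2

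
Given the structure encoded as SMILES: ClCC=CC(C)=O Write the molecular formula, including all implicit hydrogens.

C5H7ClO

Walk through each heavy atom and fill implicit hydrogens from standard valence (C 4, N 3, O 2, S 2, halogen 1):
  atom 1: Cl (halogen, monovalent) → 0 H
  atom 2: C, bond orders sum to 2 (valence 4) → 2 H
  atom 3: C, bond orders sum to 3 (valence 4) → 1 H
  atom 4: C, bond orders sum to 3 (valence 4) → 1 H
  atom 5: C, bond orders sum to 4 (valence 4) → 0 H
  atom 6: C, bond orders sum to 1 (valence 4) → 3 H
  atom 7: O, bond orders sum to 2 (valence 2) → 0 H
Totals → C:5, H:7, Cl:1, O:1.
In Hill order: C5H7ClO.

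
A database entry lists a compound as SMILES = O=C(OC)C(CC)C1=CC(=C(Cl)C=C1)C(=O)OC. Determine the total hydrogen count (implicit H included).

Walk through each heavy atom and fill implicit hydrogens from standard valence (C 4, N 3, O 2, S 2, halogen 1):
  atom 1: O, bond orders sum to 2 (valence 2) → 0 H
  atom 2: C, bond orders sum to 4 (valence 4) → 0 H
  atom 3: O, bond orders sum to 2 (valence 2) → 0 H
  atom 4: C, bond orders sum to 1 (valence 4) → 3 H
  atom 5: C, bond orders sum to 3 (valence 4) → 1 H
  atom 6: C, bond orders sum to 2 (valence 4) → 2 H
  atom 7: C, bond orders sum to 1 (valence 4) → 3 H
  atom 8: C, bond orders sum to 4 (valence 4) → 0 H
  atom 9: C, bond orders sum to 3 (valence 4) → 1 H
  atom 10: C, bond orders sum to 4 (valence 4) → 0 H
  atom 11: C, bond orders sum to 4 (valence 4) → 0 H
  atom 12: Cl (halogen, monovalent) → 0 H
  atom 13: C, bond orders sum to 3 (valence 4) → 1 H
  atom 14: C, bond orders sum to 3 (valence 4) → 1 H
  atom 15: C, bond orders sum to 4 (valence 4) → 0 H
  atom 16: O, bond orders sum to 2 (valence 2) → 0 H
  atom 17: O, bond orders sum to 2 (valence 2) → 0 H
  atom 18: C, bond orders sum to 1 (valence 4) → 3 H
Total hydrogens: 15.

15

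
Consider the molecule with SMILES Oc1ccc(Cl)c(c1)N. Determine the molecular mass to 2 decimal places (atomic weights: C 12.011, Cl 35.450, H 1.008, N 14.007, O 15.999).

143.57 g/mol

First, the molecular formula is C6H6ClNO (counting implicit H from valence).
  C: 6 × 12.011 = 72.066
  Cl: 1 × 35.450 = 35.450
  H: 6 × 1.008 = 6.048
  N: 1 × 14.007 = 14.007
  O: 1 × 15.999 = 15.999
Sum: 6×12.011 + 1×35.450 + 6×1.008 + 1×14.007 + 1×15.999 = 143.570 → 143.57 g/mol.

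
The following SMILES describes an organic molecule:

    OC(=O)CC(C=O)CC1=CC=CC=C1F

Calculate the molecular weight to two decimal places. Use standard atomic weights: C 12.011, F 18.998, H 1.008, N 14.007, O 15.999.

210.20 g/mol

First, the molecular formula is C11H11FO3 (counting implicit H from valence).
  C: 11 × 12.011 = 132.121
  F: 1 × 18.998 = 18.998
  H: 11 × 1.008 = 11.088
  O: 3 × 15.999 = 47.997
Sum: 11×12.011 + 1×18.998 + 11×1.008 + 3×15.999 = 210.204 → 210.20 g/mol.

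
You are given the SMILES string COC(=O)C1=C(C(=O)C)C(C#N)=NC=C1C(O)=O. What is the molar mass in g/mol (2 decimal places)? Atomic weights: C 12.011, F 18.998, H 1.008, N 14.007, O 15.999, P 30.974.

248.19 g/mol

First, the molecular formula is C11H8N2O5 (counting implicit H from valence).
  C: 11 × 12.011 = 132.121
  H: 8 × 1.008 = 8.064
  N: 2 × 14.007 = 28.014
  O: 5 × 15.999 = 79.995
Sum: 11×12.011 + 8×1.008 + 2×14.007 + 5×15.999 = 248.194 → 248.19 g/mol.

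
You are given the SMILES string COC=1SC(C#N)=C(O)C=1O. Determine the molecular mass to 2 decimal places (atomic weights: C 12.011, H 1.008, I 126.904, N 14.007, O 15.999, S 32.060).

First, the molecular formula is C6H5NO3S (counting implicit H from valence).
  C: 6 × 12.011 = 72.066
  H: 5 × 1.008 = 5.040
  N: 1 × 14.007 = 14.007
  O: 3 × 15.999 = 47.997
  S: 1 × 32.060 = 32.060
Sum: 6×12.011 + 5×1.008 + 1×14.007 + 3×15.999 + 1×32.060 = 171.170 → 171.17 g/mol.

171.17 g/mol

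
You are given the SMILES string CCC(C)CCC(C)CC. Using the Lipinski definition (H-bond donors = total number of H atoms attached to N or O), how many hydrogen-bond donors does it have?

0

Donors: find every N or O and count the H atoms it carries.
  (no N or O atoms present)
Lipinski HBD = 0.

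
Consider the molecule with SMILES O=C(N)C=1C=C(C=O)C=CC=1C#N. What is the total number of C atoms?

Count every carbon token in the SMILES (each C, including those in ring-closure positions and inside branches).
Carbon count: 9.

9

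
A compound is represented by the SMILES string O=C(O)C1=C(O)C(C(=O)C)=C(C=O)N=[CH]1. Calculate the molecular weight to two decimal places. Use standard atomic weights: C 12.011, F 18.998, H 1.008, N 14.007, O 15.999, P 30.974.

209.16 g/mol

First, the molecular formula is C9H7NO5 (counting implicit H from valence).
  C: 9 × 12.011 = 108.099
  H: 7 × 1.008 = 7.056
  N: 1 × 14.007 = 14.007
  O: 5 × 15.999 = 79.995
Sum: 9×12.011 + 7×1.008 + 1×14.007 + 5×15.999 = 209.157 → 209.16 g/mol.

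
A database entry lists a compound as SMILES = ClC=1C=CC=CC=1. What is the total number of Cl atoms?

1

Scan the SMILES for Cl atoms (remember two-letter symbols like Cl and Br are single atoms).
Chlorine count: 1.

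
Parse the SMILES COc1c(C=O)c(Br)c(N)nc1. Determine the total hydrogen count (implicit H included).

7

Walk through each heavy atom and fill implicit hydrogens from standard valence (C 4, N 3, O 2, S 2, halogen 1); for lowercase aromatic atoms, an aromatic c carries 1 H when it has two neighbours and 0 H with three, and aromatic n carries 0 H:
  atom 1: C, bond orders sum to 1 (valence 4) → 3 H
  atom 2: O, bond orders sum to 2 (valence 2) → 0 H
  atom 3: aromatic c, 3 neighbours → 0 H
  atom 4: aromatic c, 3 neighbours → 0 H
  atom 5: C, bond orders sum to 3 (valence 4) → 1 H
  atom 6: O, bond orders sum to 2 (valence 2) → 0 H
  atom 7: aromatic c, 3 neighbours → 0 H
  atom 8: Br (halogen, monovalent) → 0 H
  atom 9: aromatic c, 3 neighbours → 0 H
  atom 10: N, bond orders sum to 1 (valence 3) → 2 H
  atom 11: aromatic n, 2 neighbours → 0 H
  atom 12: aromatic c, 2 neighbours → 1 H
Total hydrogens: 7.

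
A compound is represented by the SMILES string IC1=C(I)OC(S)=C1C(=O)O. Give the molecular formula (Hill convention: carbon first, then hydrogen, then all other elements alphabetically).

Walk through each heavy atom and fill implicit hydrogens from standard valence (C 4, N 3, O 2, S 2, halogen 1):
  atom 1: I (halogen, monovalent) → 0 H
  atom 2: C, bond orders sum to 4 (valence 4) → 0 H
  atom 3: C, bond orders sum to 4 (valence 4) → 0 H
  atom 4: I (halogen, monovalent) → 0 H
  atom 5: O, bond orders sum to 2 (valence 2) → 0 H
  atom 6: C, bond orders sum to 4 (valence 4) → 0 H
  atom 7: S, bond orders sum to 1 (valence 2) → 1 H
  atom 8: C, bond orders sum to 4 (valence 4) → 0 H
  atom 9: C, bond orders sum to 4 (valence 4) → 0 H
  atom 10: O, bond orders sum to 2 (valence 2) → 0 H
  atom 11: O, bond orders sum to 1 (valence 2) → 1 H
Totals → C:5, H:2, I:2, O:3, S:1.

C5H2I2O3S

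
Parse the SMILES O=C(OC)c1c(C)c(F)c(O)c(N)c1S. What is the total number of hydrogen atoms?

Walk through each heavy atom and fill implicit hydrogens from standard valence (C 4, N 3, O 2, S 2, halogen 1); for lowercase aromatic atoms, an aromatic c carries 1 H when it has two neighbours and 0 H with three, and aromatic n carries 0 H:
  atom 1: O, bond orders sum to 2 (valence 2) → 0 H
  atom 2: C, bond orders sum to 4 (valence 4) → 0 H
  atom 3: O, bond orders sum to 2 (valence 2) → 0 H
  atom 4: C, bond orders sum to 1 (valence 4) → 3 H
  atom 5: aromatic c, 3 neighbours → 0 H
  atom 6: aromatic c, 3 neighbours → 0 H
  atom 7: C, bond orders sum to 1 (valence 4) → 3 H
  atom 8: aromatic c, 3 neighbours → 0 H
  atom 9: F (halogen, monovalent) → 0 H
  atom 10: aromatic c, 3 neighbours → 0 H
  atom 11: O, bond orders sum to 1 (valence 2) → 1 H
  atom 12: aromatic c, 3 neighbours → 0 H
  atom 13: N, bond orders sum to 1 (valence 3) → 2 H
  atom 14: aromatic c, 3 neighbours → 0 H
  atom 15: S, bond orders sum to 1 (valence 2) → 1 H
Total hydrogens: 10.

10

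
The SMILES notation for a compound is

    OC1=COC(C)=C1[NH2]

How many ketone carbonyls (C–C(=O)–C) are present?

Scan the SMILES for the ketone motif — none present.
Groups that are present: 1 hydroxyl, 1 primary amine.

0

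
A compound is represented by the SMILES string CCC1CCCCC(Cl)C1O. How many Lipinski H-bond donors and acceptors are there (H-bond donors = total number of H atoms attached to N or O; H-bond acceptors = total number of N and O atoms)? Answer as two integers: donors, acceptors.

Donors: find every N or O and count the H atoms it carries.
  atom 11 (O): bond orders sum to 1 → 1 H
Lipinski HBD = 1.
Acceptors: N atoms = 0, O atoms = 1 → HBA = 1.

1, 1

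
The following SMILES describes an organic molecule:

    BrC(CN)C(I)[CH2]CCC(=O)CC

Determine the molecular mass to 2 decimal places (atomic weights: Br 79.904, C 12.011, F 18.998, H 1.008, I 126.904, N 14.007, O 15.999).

First, the molecular formula is C9H17BrINO (counting implicit H from valence).
  Br: 1 × 79.904 = 79.904
  C: 9 × 12.011 = 108.099
  H: 17 × 1.008 = 17.136
  I: 1 × 126.904 = 126.904
  N: 1 × 14.007 = 14.007
  O: 1 × 15.999 = 15.999
Sum: 1×79.904 + 9×12.011 + 17×1.008 + 1×126.904 + 1×14.007 + 1×15.999 = 362.049 → 362.05 g/mol.

362.05 g/mol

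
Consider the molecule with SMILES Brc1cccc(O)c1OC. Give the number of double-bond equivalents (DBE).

Molecular formula: C7H7BrO2.
DoU = (2C + 2 + N − H − X) / 2, where X is the halogen count and O/S are ignored.
    = (2·7 + 2 + 0 − 7 − 1) / 2 = 8 / 2 = 4.

4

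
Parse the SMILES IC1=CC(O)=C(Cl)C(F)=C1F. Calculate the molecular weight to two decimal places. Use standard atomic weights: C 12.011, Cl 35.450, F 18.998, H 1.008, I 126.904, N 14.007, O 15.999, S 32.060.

290.43 g/mol

First, the molecular formula is C6H2ClF2IO (counting implicit H from valence).
  C: 6 × 12.011 = 72.066
  Cl: 1 × 35.450 = 35.450
  F: 2 × 18.998 = 37.996
  H: 2 × 1.008 = 2.016
  I: 1 × 126.904 = 126.904
  O: 1 × 15.999 = 15.999
Sum: 6×12.011 + 1×35.450 + 2×18.998 + 2×1.008 + 1×126.904 + 1×15.999 = 290.431 → 290.43 g/mol.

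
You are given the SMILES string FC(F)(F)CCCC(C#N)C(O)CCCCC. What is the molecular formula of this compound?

C12H20F3NO

Walk through each heavy atom and fill implicit hydrogens from standard valence (C 4, N 3, O 2, S 2, halogen 1):
  atom 1: F (halogen, monovalent) → 0 H
  atom 2: C, bond orders sum to 4 (valence 4) → 0 H
  atom 3: F (halogen, monovalent) → 0 H
  atom 4: F (halogen, monovalent) → 0 H
  atom 5: C, bond orders sum to 2 (valence 4) → 2 H
  atom 6: C, bond orders sum to 2 (valence 4) → 2 H
  atom 7: C, bond orders sum to 2 (valence 4) → 2 H
  atom 8: C, bond orders sum to 3 (valence 4) → 1 H
  atom 9: C, bond orders sum to 4 (valence 4) → 0 H
  atom 10: N, bond orders sum to 3 (valence 3) → 0 H
  atom 11: C, bond orders sum to 3 (valence 4) → 1 H
  atom 12: O, bond orders sum to 1 (valence 2) → 1 H
  atom 13: C, bond orders sum to 2 (valence 4) → 2 H
  atom 14: C, bond orders sum to 2 (valence 4) → 2 H
  atom 15: C, bond orders sum to 2 (valence 4) → 2 H
  atom 16: C, bond orders sum to 2 (valence 4) → 2 H
  atom 17: C, bond orders sum to 1 (valence 4) → 3 H
Totals → C:12, H:20, F:3, N:1, O:1.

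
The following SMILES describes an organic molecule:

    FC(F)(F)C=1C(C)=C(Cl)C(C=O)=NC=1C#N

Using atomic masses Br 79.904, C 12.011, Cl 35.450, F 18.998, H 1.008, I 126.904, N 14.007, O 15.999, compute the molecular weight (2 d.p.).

248.59 g/mol

First, the molecular formula is C9H4ClF3N2O (counting implicit H from valence).
  C: 9 × 12.011 = 108.099
  Cl: 1 × 35.450 = 35.450
  F: 3 × 18.998 = 56.994
  H: 4 × 1.008 = 4.032
  N: 2 × 14.007 = 28.014
  O: 1 × 15.999 = 15.999
Sum: 9×12.011 + 1×35.450 + 3×18.998 + 4×1.008 + 2×14.007 + 1×15.999 = 248.588 → 248.59 g/mol.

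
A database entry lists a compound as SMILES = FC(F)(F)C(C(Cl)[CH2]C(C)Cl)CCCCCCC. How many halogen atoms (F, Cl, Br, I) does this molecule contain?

Halogen atoms appear at heavy-atom positions 1, 3, 4, 7, 11 (2×Cl, 3×F).
Halogen count: 5.

5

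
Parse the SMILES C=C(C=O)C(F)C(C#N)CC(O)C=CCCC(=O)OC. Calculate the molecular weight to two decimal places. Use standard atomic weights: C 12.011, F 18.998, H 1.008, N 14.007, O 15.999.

283.30 g/mol

First, the molecular formula is C14H18FNO4 (counting implicit H from valence).
  C: 14 × 12.011 = 168.154
  F: 1 × 18.998 = 18.998
  H: 18 × 1.008 = 18.144
  N: 1 × 14.007 = 14.007
  O: 4 × 15.999 = 63.996
Sum: 14×12.011 + 1×18.998 + 18×1.008 + 1×14.007 + 4×15.999 = 283.299 → 283.30 g/mol.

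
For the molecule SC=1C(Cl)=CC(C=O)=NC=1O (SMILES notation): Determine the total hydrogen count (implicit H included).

Walk through each heavy atom and fill implicit hydrogens from standard valence (C 4, N 3, O 2, S 2, halogen 1):
  atom 1: S, bond orders sum to 1 (valence 2) → 1 H
  atom 2: C, bond orders sum to 4 (valence 4) → 0 H
  atom 3: C, bond orders sum to 4 (valence 4) → 0 H
  atom 4: Cl (halogen, monovalent) → 0 H
  atom 5: C, bond orders sum to 3 (valence 4) → 1 H
  atom 6: C, bond orders sum to 4 (valence 4) → 0 H
  atom 7: C, bond orders sum to 3 (valence 4) → 1 H
  atom 8: O, bond orders sum to 2 (valence 2) → 0 H
  atom 9: N, bond orders sum to 3 (valence 3) → 0 H
  atom 10: C, bond orders sum to 4 (valence 4) → 0 H
  atom 11: O, bond orders sum to 1 (valence 2) → 1 H
Total hydrogens: 4.

4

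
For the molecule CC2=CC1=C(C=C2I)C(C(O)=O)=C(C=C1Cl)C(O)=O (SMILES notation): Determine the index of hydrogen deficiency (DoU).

Degree of unsaturation = (number of rings) + (number of π bonds).
Ring closures in the SMILES: 2.
π bonds: 7 double bonds (each 1 DoU) → 7 DoU from unsaturation.
Total DoU = 2 + 7 = 9.

9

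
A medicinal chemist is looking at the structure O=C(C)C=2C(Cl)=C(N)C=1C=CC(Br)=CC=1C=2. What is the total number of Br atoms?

Scan the SMILES for Br atoms (remember two-letter symbols like Cl and Br are single atoms).
Bromine count: 1.

1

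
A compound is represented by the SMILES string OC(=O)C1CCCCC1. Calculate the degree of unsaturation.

Molecular formula: C7H12O2.
DoU = (2C + 2 + N − H − X) / 2, where X is the halogen count and O/S are ignored.
    = (2·7 + 2 + 0 − 12 − 0) / 2 = 4 / 2 = 2.

2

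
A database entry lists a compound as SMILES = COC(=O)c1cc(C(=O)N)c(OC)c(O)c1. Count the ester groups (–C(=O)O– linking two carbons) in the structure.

The ester motif appears at heavy-atom position 3 in the SMILES.
Other groups present: 1 amide, 1 ether, 1 hydroxyl.
Ester count: 1.

1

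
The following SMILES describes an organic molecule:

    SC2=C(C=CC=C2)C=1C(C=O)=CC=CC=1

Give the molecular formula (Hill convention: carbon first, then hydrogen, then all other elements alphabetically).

Walk through each heavy atom and fill implicit hydrogens from standard valence (C 4, N 3, O 2, S 2, halogen 1):
  atom 1: S, bond orders sum to 1 (valence 2) → 1 H
  atom 2: C, bond orders sum to 4 (valence 4) → 0 H
  atom 3: C, bond orders sum to 4 (valence 4) → 0 H
  atom 4: C, bond orders sum to 3 (valence 4) → 1 H
  atom 5: C, bond orders sum to 3 (valence 4) → 1 H
  atom 6: C, bond orders sum to 3 (valence 4) → 1 H
  atom 7: C, bond orders sum to 3 (valence 4) → 1 H
  atom 8: C, bond orders sum to 4 (valence 4) → 0 H
  atom 9: C, bond orders sum to 4 (valence 4) → 0 H
  atom 10: C, bond orders sum to 3 (valence 4) → 1 H
  atom 11: O, bond orders sum to 2 (valence 2) → 0 H
  atom 12: C, bond orders sum to 3 (valence 4) → 1 H
  atom 13: C, bond orders sum to 3 (valence 4) → 1 H
  atom 14: C, bond orders sum to 3 (valence 4) → 1 H
  atom 15: C, bond orders sum to 3 (valence 4) → 1 H
Totals → C:13, H:10, O:1, S:1.

C13H10OS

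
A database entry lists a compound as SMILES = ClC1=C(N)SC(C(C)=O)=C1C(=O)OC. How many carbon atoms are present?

Count every carbon token in the SMILES (each C, including those in ring-closure positions and inside branches).
Carbon count: 8.

8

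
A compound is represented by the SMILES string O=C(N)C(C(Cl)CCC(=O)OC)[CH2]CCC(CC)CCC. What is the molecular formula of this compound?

Walk through each heavy atom and fill implicit hydrogens from standard valence (C 4, N 3, O 2, S 2, halogen 1):
  atom 1: O, bond orders sum to 2 (valence 2) → 0 H
  atom 2: C, bond orders sum to 4 (valence 4) → 0 H
  atom 3: N, bond orders sum to 1 (valence 3) → 2 H
  atom 4: C, bond orders sum to 3 (valence 4) → 1 H
  atom 5: C, bond orders sum to 3 (valence 4) → 1 H
  atom 6: Cl (halogen, monovalent) → 0 H
  atom 7: C, bond orders sum to 2 (valence 4) → 2 H
  atom 8: C, bond orders sum to 2 (valence 4) → 2 H
  atom 9: C, bond orders sum to 4 (valence 4) → 0 H
  atom 10: O, bond orders sum to 2 (valence 2) → 0 H
  atom 11: O, bond orders sum to 2 (valence 2) → 0 H
  atom 12: C, bond orders sum to 1 (valence 4) → 3 H
  atom 13: C with explicit H count 2
  atom 14: C, bond orders sum to 2 (valence 4) → 2 H
  atom 15: C, bond orders sum to 2 (valence 4) → 2 H
  atom 16: C, bond orders sum to 3 (valence 4) → 1 H
  atom 17: C, bond orders sum to 2 (valence 4) → 2 H
  atom 18: C, bond orders sum to 1 (valence 4) → 3 H
  atom 19: C, bond orders sum to 2 (valence 4) → 2 H
  atom 20: C, bond orders sum to 2 (valence 4) → 2 H
  atom 21: C, bond orders sum to 1 (valence 4) → 3 H
Totals → C:16, H:30, Cl:1, N:1, O:3.

C16H30ClNO3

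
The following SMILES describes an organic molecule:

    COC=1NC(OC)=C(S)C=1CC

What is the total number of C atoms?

Count every carbon token in the SMILES (each C, including those in ring-closure positions and inside branches).
Carbon count: 8.

8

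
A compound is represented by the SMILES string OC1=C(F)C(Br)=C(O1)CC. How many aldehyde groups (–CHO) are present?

0

Scan the SMILES for the aldehyde motif — none present.
Groups that are present: 1 hydroxyl.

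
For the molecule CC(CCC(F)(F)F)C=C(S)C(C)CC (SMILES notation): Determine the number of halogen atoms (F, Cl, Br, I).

Halogen atoms appear at heavy-atom positions 6, 7, 8 (3×F).
Other groups present: 1 alkene, 1 thiol.
Halogen count: 3.

3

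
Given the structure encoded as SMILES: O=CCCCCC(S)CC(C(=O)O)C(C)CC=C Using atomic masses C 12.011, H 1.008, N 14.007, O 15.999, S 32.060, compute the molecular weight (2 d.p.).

272.40 g/mol

First, the molecular formula is C14H24O3S (counting implicit H from valence).
  C: 14 × 12.011 = 168.154
  H: 24 × 1.008 = 24.192
  O: 3 × 15.999 = 47.997
  S: 1 × 32.060 = 32.060
Sum: 14×12.011 + 24×1.008 + 3×15.999 + 1×32.060 = 272.403 → 272.40 g/mol.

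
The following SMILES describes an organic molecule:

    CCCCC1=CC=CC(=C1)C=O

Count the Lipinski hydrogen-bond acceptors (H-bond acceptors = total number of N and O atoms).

N atoms: 0; O atoms: 1.
Lipinski HBA = 0 + 1 = 1.

1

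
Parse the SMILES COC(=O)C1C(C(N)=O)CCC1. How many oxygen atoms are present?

Scan the SMILES for O atoms (remember two-letter symbols like Cl and Br are single atoms).
Oxygen count: 3.

3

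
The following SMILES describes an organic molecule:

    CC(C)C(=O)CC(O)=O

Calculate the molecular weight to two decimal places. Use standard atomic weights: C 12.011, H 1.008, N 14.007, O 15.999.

130.14 g/mol

First, the molecular formula is C6H10O3 (counting implicit H from valence).
  C: 6 × 12.011 = 72.066
  H: 10 × 1.008 = 10.080
  O: 3 × 15.999 = 47.997
Sum: 6×12.011 + 10×1.008 + 3×15.999 = 130.143 → 130.14 g/mol.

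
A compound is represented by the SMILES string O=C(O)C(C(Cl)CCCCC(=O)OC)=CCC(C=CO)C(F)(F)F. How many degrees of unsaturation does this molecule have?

Molecular formula: C15H20ClF3O5.
DoU = (2C + 2 + N − H − X) / 2, where X is the halogen count and O/S are ignored.
    = (2·15 + 2 + 0 − 20 − 4) / 2 = 8 / 2 = 4.

4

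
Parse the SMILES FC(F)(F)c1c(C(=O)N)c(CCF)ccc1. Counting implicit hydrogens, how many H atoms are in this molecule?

Walk through each heavy atom and fill implicit hydrogens from standard valence (C 4, N 3, O 2, S 2, halogen 1); for lowercase aromatic atoms, an aromatic c carries 1 H when it has two neighbours and 0 H with three, and aromatic n carries 0 H:
  atom 1: F (halogen, monovalent) → 0 H
  atom 2: C, bond orders sum to 4 (valence 4) → 0 H
  atom 3: F (halogen, monovalent) → 0 H
  atom 4: F (halogen, monovalent) → 0 H
  atom 5: aromatic c, 3 neighbours → 0 H
  atom 6: aromatic c, 3 neighbours → 0 H
  atom 7: C, bond orders sum to 4 (valence 4) → 0 H
  atom 8: O, bond orders sum to 2 (valence 2) → 0 H
  atom 9: N, bond orders sum to 1 (valence 3) → 2 H
  atom 10: aromatic c, 3 neighbours → 0 H
  atom 11: C, bond orders sum to 2 (valence 4) → 2 H
  atom 12: C, bond orders sum to 2 (valence 4) → 2 H
  atom 13: F (halogen, monovalent) → 0 H
  atom 14: aromatic c, 2 neighbours → 1 H
  atom 15: aromatic c, 2 neighbours → 1 H
  atom 16: aromatic c, 2 neighbours → 1 H
Total hydrogens: 9.

9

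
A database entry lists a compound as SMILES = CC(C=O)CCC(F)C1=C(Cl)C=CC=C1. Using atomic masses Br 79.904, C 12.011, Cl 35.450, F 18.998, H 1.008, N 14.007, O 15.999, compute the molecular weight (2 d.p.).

228.69 g/mol

First, the molecular formula is C12H14ClFO (counting implicit H from valence).
  C: 12 × 12.011 = 144.132
  Cl: 1 × 35.450 = 35.450
  F: 1 × 18.998 = 18.998
  H: 14 × 1.008 = 14.112
  O: 1 × 15.999 = 15.999
Sum: 12×12.011 + 1×35.450 + 1×18.998 + 14×1.008 + 1×15.999 = 228.691 → 228.69 g/mol.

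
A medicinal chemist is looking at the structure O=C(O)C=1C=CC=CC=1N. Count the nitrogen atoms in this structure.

Scan the SMILES for N atoms (remember two-letter symbols like Cl and Br are single atoms).
Nitrogen count: 1.

1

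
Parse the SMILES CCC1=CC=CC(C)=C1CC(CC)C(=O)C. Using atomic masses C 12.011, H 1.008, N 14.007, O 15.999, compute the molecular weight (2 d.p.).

218.34 g/mol

First, the molecular formula is C15H22O (counting implicit H from valence).
  C: 15 × 12.011 = 180.165
  H: 22 × 1.008 = 22.176
  O: 1 × 15.999 = 15.999
Sum: 15×12.011 + 22×1.008 + 1×15.999 = 218.340 → 218.34 g/mol.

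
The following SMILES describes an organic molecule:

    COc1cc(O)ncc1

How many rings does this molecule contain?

1

In SMILES, each pair of matching ring-closure digits denotes one ring-closing bond; the number of such bonds equals the number of independent rings.
Ring-closure bonds here: 1.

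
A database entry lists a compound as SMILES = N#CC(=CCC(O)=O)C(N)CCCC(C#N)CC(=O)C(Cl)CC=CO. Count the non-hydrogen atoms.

25

Every atom symbol written in the SMILES (organic subset) is one heavy atom; implicit H are not written.
Heavy atoms by element → C:17, Cl:1, N:3, O:4.
Total: 25.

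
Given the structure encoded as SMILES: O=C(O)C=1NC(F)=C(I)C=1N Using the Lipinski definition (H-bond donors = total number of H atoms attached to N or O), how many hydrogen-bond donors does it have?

Donors: find every N or O and count the H atoms it carries.
  atom 1 (O): bond orders sum to 2 → 0 H
  atom 3 (O): bond orders sum to 1 → 1 H
  atom 5 (N): bond orders sum to 2 → 1 H
  atom 11 (N): bond orders sum to 1 → 2 H
Lipinski HBD = 4.

4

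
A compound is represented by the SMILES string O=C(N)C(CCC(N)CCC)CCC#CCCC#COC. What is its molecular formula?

Walk through each heavy atom and fill implicit hydrogens from standard valence (C 4, N 3, O 2, S 2, halogen 1):
  atom 1: O, bond orders sum to 2 (valence 2) → 0 H
  atom 2: C, bond orders sum to 4 (valence 4) → 0 H
  atom 3: N, bond orders sum to 1 (valence 3) → 2 H
  atom 4: C, bond orders sum to 3 (valence 4) → 1 H
  atom 5: C, bond orders sum to 2 (valence 4) → 2 H
  atom 6: C, bond orders sum to 2 (valence 4) → 2 H
  atom 7: C, bond orders sum to 3 (valence 4) → 1 H
  atom 8: N, bond orders sum to 1 (valence 3) → 2 H
  atom 9: C, bond orders sum to 2 (valence 4) → 2 H
  atom 10: C, bond orders sum to 2 (valence 4) → 2 H
  atom 11: C, bond orders sum to 1 (valence 4) → 3 H
  atom 12: C, bond orders sum to 2 (valence 4) → 2 H
  atom 13: C, bond orders sum to 2 (valence 4) → 2 H
  atom 14: C, bond orders sum to 4 (valence 4) → 0 H
  atom 15: C, bond orders sum to 4 (valence 4) → 0 H
  atom 16: C, bond orders sum to 2 (valence 4) → 2 H
  atom 17: C, bond orders sum to 2 (valence 4) → 2 H
  atom 18: C, bond orders sum to 4 (valence 4) → 0 H
  atom 19: C, bond orders sum to 4 (valence 4) → 0 H
  atom 20: O, bond orders sum to 2 (valence 2) → 0 H
  atom 21: C, bond orders sum to 1 (valence 4) → 3 H
Totals → C:17, H:28, N:2, O:2.

C17H28N2O2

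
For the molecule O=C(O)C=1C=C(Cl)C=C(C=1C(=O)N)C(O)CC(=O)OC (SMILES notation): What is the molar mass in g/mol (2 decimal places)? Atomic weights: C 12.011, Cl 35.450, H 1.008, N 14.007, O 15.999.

301.68 g/mol

First, the molecular formula is C12H12ClNO6 (counting implicit H from valence).
  C: 12 × 12.011 = 144.132
  Cl: 1 × 35.450 = 35.450
  H: 12 × 1.008 = 12.096
  N: 1 × 14.007 = 14.007
  O: 6 × 15.999 = 95.994
Sum: 12×12.011 + 1×35.450 + 12×1.008 + 1×14.007 + 6×15.999 = 301.679 → 301.68 g/mol.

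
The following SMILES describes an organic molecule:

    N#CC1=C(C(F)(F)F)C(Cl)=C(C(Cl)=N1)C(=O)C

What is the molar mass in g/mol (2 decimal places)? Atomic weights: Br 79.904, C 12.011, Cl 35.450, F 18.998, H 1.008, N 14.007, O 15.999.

283.03 g/mol

First, the molecular formula is C9H3Cl2F3N2O (counting implicit H from valence).
  C: 9 × 12.011 = 108.099
  Cl: 2 × 35.450 = 70.900
  F: 3 × 18.998 = 56.994
  H: 3 × 1.008 = 3.024
  N: 2 × 14.007 = 28.014
  O: 1 × 15.999 = 15.999
Sum: 9×12.011 + 2×35.450 + 3×18.998 + 3×1.008 + 2×14.007 + 1×15.999 = 283.030 → 283.03 g/mol.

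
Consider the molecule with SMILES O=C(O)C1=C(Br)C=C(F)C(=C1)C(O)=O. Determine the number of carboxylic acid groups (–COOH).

2

The carboxylic acid motif appears at heavy-atom positions 2, 12 in the SMILES.
Carboxylic acid count: 2.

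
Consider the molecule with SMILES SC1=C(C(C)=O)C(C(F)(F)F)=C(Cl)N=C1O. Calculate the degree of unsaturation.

5

Molecular formula: C8H5ClF3NO2S.
DoU = (2C + 2 + N − H − X) / 2, where X is the halogen count and O/S are ignored.
    = (2·8 + 2 + 1 − 5 − 4) / 2 = 10 / 2 = 5.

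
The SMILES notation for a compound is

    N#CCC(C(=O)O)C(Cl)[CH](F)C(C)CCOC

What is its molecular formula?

C11H17ClFNO3

Walk through each heavy atom and fill implicit hydrogens from standard valence (C 4, N 3, O 2, S 2, halogen 1):
  atom 1: N, bond orders sum to 3 (valence 3) → 0 H
  atom 2: C, bond orders sum to 4 (valence 4) → 0 H
  atom 3: C, bond orders sum to 2 (valence 4) → 2 H
  atom 4: C, bond orders sum to 3 (valence 4) → 1 H
  atom 5: C, bond orders sum to 4 (valence 4) → 0 H
  atom 6: O, bond orders sum to 2 (valence 2) → 0 H
  atom 7: O, bond orders sum to 1 (valence 2) → 1 H
  atom 8: C, bond orders sum to 3 (valence 4) → 1 H
  atom 9: Cl (halogen, monovalent) → 0 H
  atom 10: C with explicit H count 1
  atom 11: F (halogen, monovalent) → 0 H
  atom 12: C, bond orders sum to 3 (valence 4) → 1 H
  atom 13: C, bond orders sum to 1 (valence 4) → 3 H
  atom 14: C, bond orders sum to 2 (valence 4) → 2 H
  atom 15: C, bond orders sum to 2 (valence 4) → 2 H
  atom 16: O, bond orders sum to 2 (valence 2) → 0 H
  atom 17: C, bond orders sum to 1 (valence 4) → 3 H
Totals → C:11, H:17, Cl:1, F:1, N:1, O:3.
In Hill order: C11H17ClFNO3.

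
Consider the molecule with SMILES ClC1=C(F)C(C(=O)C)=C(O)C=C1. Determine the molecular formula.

Walk through each heavy atom and fill implicit hydrogens from standard valence (C 4, N 3, O 2, S 2, halogen 1):
  atom 1: Cl (halogen, monovalent) → 0 H
  atom 2: C, bond orders sum to 4 (valence 4) → 0 H
  atom 3: C, bond orders sum to 4 (valence 4) → 0 H
  atom 4: F (halogen, monovalent) → 0 H
  atom 5: C, bond orders sum to 4 (valence 4) → 0 H
  atom 6: C, bond orders sum to 4 (valence 4) → 0 H
  atom 7: O, bond orders sum to 2 (valence 2) → 0 H
  atom 8: C, bond orders sum to 1 (valence 4) → 3 H
  atom 9: C, bond orders sum to 4 (valence 4) → 0 H
  atom 10: O, bond orders sum to 1 (valence 2) → 1 H
  atom 11: C, bond orders sum to 3 (valence 4) → 1 H
  atom 12: C, bond orders sum to 3 (valence 4) → 1 H
Totals → C:8, H:6, Cl:1, F:1, O:2.
In Hill order: C8H6ClFO2.

C8H6ClFO2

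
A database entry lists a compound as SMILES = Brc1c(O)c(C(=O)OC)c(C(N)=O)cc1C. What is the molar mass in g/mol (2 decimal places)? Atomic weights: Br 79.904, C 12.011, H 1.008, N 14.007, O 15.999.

First, the molecular formula is C10H10BrNO4 (counting implicit H from valence).
  Br: 1 × 79.904 = 79.904
  C: 10 × 12.011 = 120.110
  H: 10 × 1.008 = 10.080
  N: 1 × 14.007 = 14.007
  O: 4 × 15.999 = 63.996
Sum: 1×79.904 + 10×12.011 + 10×1.008 + 1×14.007 + 4×15.999 = 288.097 → 288.10 g/mol.

288.10 g/mol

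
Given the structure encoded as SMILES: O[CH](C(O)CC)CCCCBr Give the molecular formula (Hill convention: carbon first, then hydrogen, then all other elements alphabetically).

Walk through each heavy atom and fill implicit hydrogens from standard valence (C 4, N 3, O 2, S 2, halogen 1):
  atom 1: O, bond orders sum to 1 (valence 2) → 1 H
  atom 2: C with explicit H count 1
  atom 3: C, bond orders sum to 3 (valence 4) → 1 H
  atom 4: O, bond orders sum to 1 (valence 2) → 1 H
  atom 5: C, bond orders sum to 2 (valence 4) → 2 H
  atom 6: C, bond orders sum to 1 (valence 4) → 3 H
  atom 7: C, bond orders sum to 2 (valence 4) → 2 H
  atom 8: C, bond orders sum to 2 (valence 4) → 2 H
  atom 9: C, bond orders sum to 2 (valence 4) → 2 H
  atom 10: C, bond orders sum to 2 (valence 4) → 2 H
  atom 11: Br (halogen, monovalent) → 0 H
Totals → C:8, H:17, Br:1, O:2.

C8H17BrO2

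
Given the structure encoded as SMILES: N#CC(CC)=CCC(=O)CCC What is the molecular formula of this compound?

C10H15NO

Walk through each heavy atom and fill implicit hydrogens from standard valence (C 4, N 3, O 2, S 2, halogen 1):
  atom 1: N, bond orders sum to 3 (valence 3) → 0 H
  atom 2: C, bond orders sum to 4 (valence 4) → 0 H
  atom 3: C, bond orders sum to 4 (valence 4) → 0 H
  atom 4: C, bond orders sum to 2 (valence 4) → 2 H
  atom 5: C, bond orders sum to 1 (valence 4) → 3 H
  atom 6: C, bond orders sum to 3 (valence 4) → 1 H
  atom 7: C, bond orders sum to 2 (valence 4) → 2 H
  atom 8: C, bond orders sum to 4 (valence 4) → 0 H
  atom 9: O, bond orders sum to 2 (valence 2) → 0 H
  atom 10: C, bond orders sum to 2 (valence 4) → 2 H
  atom 11: C, bond orders sum to 2 (valence 4) → 2 H
  atom 12: C, bond orders sum to 1 (valence 4) → 3 H
Totals → C:10, H:15, N:1, O:1.
In Hill order: C10H15NO.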